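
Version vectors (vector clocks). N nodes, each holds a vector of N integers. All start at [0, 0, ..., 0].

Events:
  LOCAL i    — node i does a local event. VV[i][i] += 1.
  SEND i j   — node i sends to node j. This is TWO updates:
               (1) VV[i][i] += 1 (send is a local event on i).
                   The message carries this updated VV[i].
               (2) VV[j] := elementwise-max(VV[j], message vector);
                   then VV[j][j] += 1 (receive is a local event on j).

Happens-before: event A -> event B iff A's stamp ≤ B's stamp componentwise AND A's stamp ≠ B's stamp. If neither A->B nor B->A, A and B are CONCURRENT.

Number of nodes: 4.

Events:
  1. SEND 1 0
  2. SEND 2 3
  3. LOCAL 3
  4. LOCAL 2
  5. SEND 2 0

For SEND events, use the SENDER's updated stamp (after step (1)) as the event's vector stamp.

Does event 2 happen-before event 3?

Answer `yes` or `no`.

Answer: yes

Derivation:
Initial: VV[0]=[0, 0, 0, 0]
Initial: VV[1]=[0, 0, 0, 0]
Initial: VV[2]=[0, 0, 0, 0]
Initial: VV[3]=[0, 0, 0, 0]
Event 1: SEND 1->0: VV[1][1]++ -> VV[1]=[0, 1, 0, 0], msg_vec=[0, 1, 0, 0]; VV[0]=max(VV[0],msg_vec) then VV[0][0]++ -> VV[0]=[1, 1, 0, 0]
Event 2: SEND 2->3: VV[2][2]++ -> VV[2]=[0, 0, 1, 0], msg_vec=[0, 0, 1, 0]; VV[3]=max(VV[3],msg_vec) then VV[3][3]++ -> VV[3]=[0, 0, 1, 1]
Event 3: LOCAL 3: VV[3][3]++ -> VV[3]=[0, 0, 1, 2]
Event 4: LOCAL 2: VV[2][2]++ -> VV[2]=[0, 0, 2, 0]
Event 5: SEND 2->0: VV[2][2]++ -> VV[2]=[0, 0, 3, 0], msg_vec=[0, 0, 3, 0]; VV[0]=max(VV[0],msg_vec) then VV[0][0]++ -> VV[0]=[2, 1, 3, 0]
Event 2 stamp: [0, 0, 1, 0]
Event 3 stamp: [0, 0, 1, 2]
[0, 0, 1, 0] <= [0, 0, 1, 2]? True. Equal? False. Happens-before: True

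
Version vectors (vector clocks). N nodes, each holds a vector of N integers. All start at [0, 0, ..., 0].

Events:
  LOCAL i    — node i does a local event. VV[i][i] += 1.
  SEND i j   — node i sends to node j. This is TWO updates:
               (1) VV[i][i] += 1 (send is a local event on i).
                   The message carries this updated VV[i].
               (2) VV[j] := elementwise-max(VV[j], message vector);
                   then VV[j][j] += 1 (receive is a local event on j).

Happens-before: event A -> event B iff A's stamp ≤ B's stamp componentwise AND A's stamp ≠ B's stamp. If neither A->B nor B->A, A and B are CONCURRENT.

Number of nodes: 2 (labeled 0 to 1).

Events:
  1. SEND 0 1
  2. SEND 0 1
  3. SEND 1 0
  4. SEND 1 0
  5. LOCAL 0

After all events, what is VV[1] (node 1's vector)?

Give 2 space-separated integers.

Initial: VV[0]=[0, 0]
Initial: VV[1]=[0, 0]
Event 1: SEND 0->1: VV[0][0]++ -> VV[0]=[1, 0], msg_vec=[1, 0]; VV[1]=max(VV[1],msg_vec) then VV[1][1]++ -> VV[1]=[1, 1]
Event 2: SEND 0->1: VV[0][0]++ -> VV[0]=[2, 0], msg_vec=[2, 0]; VV[1]=max(VV[1],msg_vec) then VV[1][1]++ -> VV[1]=[2, 2]
Event 3: SEND 1->0: VV[1][1]++ -> VV[1]=[2, 3], msg_vec=[2, 3]; VV[0]=max(VV[0],msg_vec) then VV[0][0]++ -> VV[0]=[3, 3]
Event 4: SEND 1->0: VV[1][1]++ -> VV[1]=[2, 4], msg_vec=[2, 4]; VV[0]=max(VV[0],msg_vec) then VV[0][0]++ -> VV[0]=[4, 4]
Event 5: LOCAL 0: VV[0][0]++ -> VV[0]=[5, 4]
Final vectors: VV[0]=[5, 4]; VV[1]=[2, 4]

Answer: 2 4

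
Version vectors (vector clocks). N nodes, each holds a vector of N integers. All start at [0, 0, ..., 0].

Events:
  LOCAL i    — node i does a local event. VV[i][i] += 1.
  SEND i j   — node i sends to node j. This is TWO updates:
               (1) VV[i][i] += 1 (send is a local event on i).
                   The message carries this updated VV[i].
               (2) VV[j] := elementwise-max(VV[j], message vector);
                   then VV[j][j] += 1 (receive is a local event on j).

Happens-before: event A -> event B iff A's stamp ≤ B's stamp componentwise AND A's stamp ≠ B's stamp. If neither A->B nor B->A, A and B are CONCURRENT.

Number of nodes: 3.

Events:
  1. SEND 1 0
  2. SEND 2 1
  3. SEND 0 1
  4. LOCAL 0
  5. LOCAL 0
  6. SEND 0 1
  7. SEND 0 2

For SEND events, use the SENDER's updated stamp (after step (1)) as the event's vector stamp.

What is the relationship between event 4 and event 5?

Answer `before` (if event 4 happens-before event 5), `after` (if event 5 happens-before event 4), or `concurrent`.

Answer: before

Derivation:
Initial: VV[0]=[0, 0, 0]
Initial: VV[1]=[0, 0, 0]
Initial: VV[2]=[0, 0, 0]
Event 1: SEND 1->0: VV[1][1]++ -> VV[1]=[0, 1, 0], msg_vec=[0, 1, 0]; VV[0]=max(VV[0],msg_vec) then VV[0][0]++ -> VV[0]=[1, 1, 0]
Event 2: SEND 2->1: VV[2][2]++ -> VV[2]=[0, 0, 1], msg_vec=[0, 0, 1]; VV[1]=max(VV[1],msg_vec) then VV[1][1]++ -> VV[1]=[0, 2, 1]
Event 3: SEND 0->1: VV[0][0]++ -> VV[0]=[2, 1, 0], msg_vec=[2, 1, 0]; VV[1]=max(VV[1],msg_vec) then VV[1][1]++ -> VV[1]=[2, 3, 1]
Event 4: LOCAL 0: VV[0][0]++ -> VV[0]=[3, 1, 0]
Event 5: LOCAL 0: VV[0][0]++ -> VV[0]=[4, 1, 0]
Event 6: SEND 0->1: VV[0][0]++ -> VV[0]=[5, 1, 0], msg_vec=[5, 1, 0]; VV[1]=max(VV[1],msg_vec) then VV[1][1]++ -> VV[1]=[5, 4, 1]
Event 7: SEND 0->2: VV[0][0]++ -> VV[0]=[6, 1, 0], msg_vec=[6, 1, 0]; VV[2]=max(VV[2],msg_vec) then VV[2][2]++ -> VV[2]=[6, 1, 2]
Event 4 stamp: [3, 1, 0]
Event 5 stamp: [4, 1, 0]
[3, 1, 0] <= [4, 1, 0]? True
[4, 1, 0] <= [3, 1, 0]? False
Relation: before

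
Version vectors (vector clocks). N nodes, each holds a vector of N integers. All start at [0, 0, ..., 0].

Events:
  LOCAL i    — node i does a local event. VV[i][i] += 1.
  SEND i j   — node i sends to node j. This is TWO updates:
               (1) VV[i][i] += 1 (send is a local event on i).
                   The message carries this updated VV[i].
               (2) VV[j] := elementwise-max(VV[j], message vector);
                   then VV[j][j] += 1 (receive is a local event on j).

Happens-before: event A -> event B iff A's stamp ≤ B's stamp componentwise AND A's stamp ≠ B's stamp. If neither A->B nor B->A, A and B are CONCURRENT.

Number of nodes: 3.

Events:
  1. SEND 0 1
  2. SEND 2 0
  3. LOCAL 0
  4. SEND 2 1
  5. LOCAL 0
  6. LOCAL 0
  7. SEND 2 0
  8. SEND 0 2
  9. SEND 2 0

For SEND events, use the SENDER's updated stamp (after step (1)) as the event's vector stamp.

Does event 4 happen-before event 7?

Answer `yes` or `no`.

Answer: yes

Derivation:
Initial: VV[0]=[0, 0, 0]
Initial: VV[1]=[0, 0, 0]
Initial: VV[2]=[0, 0, 0]
Event 1: SEND 0->1: VV[0][0]++ -> VV[0]=[1, 0, 0], msg_vec=[1, 0, 0]; VV[1]=max(VV[1],msg_vec) then VV[1][1]++ -> VV[1]=[1, 1, 0]
Event 2: SEND 2->0: VV[2][2]++ -> VV[2]=[0, 0, 1], msg_vec=[0, 0, 1]; VV[0]=max(VV[0],msg_vec) then VV[0][0]++ -> VV[0]=[2, 0, 1]
Event 3: LOCAL 0: VV[0][0]++ -> VV[0]=[3, 0, 1]
Event 4: SEND 2->1: VV[2][2]++ -> VV[2]=[0, 0, 2], msg_vec=[0, 0, 2]; VV[1]=max(VV[1],msg_vec) then VV[1][1]++ -> VV[1]=[1, 2, 2]
Event 5: LOCAL 0: VV[0][0]++ -> VV[0]=[4, 0, 1]
Event 6: LOCAL 0: VV[0][0]++ -> VV[0]=[5, 0, 1]
Event 7: SEND 2->0: VV[2][2]++ -> VV[2]=[0, 0, 3], msg_vec=[0, 0, 3]; VV[0]=max(VV[0],msg_vec) then VV[0][0]++ -> VV[0]=[6, 0, 3]
Event 8: SEND 0->2: VV[0][0]++ -> VV[0]=[7, 0, 3], msg_vec=[7, 0, 3]; VV[2]=max(VV[2],msg_vec) then VV[2][2]++ -> VV[2]=[7, 0, 4]
Event 9: SEND 2->0: VV[2][2]++ -> VV[2]=[7, 0, 5], msg_vec=[7, 0, 5]; VV[0]=max(VV[0],msg_vec) then VV[0][0]++ -> VV[0]=[8, 0, 5]
Event 4 stamp: [0, 0, 2]
Event 7 stamp: [0, 0, 3]
[0, 0, 2] <= [0, 0, 3]? True. Equal? False. Happens-before: True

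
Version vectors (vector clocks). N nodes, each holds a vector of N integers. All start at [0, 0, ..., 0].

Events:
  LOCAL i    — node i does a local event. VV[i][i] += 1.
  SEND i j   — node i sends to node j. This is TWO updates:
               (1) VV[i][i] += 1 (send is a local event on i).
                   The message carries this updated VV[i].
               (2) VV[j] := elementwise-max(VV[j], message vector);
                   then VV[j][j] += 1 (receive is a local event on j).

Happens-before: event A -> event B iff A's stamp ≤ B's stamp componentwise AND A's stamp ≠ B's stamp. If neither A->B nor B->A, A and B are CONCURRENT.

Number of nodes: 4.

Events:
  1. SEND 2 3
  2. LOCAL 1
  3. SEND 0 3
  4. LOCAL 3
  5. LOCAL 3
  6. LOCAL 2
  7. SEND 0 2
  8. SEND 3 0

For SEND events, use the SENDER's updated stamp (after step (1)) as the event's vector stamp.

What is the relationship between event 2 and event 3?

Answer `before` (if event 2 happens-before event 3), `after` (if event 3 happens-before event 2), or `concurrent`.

Initial: VV[0]=[0, 0, 0, 0]
Initial: VV[1]=[0, 0, 0, 0]
Initial: VV[2]=[0, 0, 0, 0]
Initial: VV[3]=[0, 0, 0, 0]
Event 1: SEND 2->3: VV[2][2]++ -> VV[2]=[0, 0, 1, 0], msg_vec=[0, 0, 1, 0]; VV[3]=max(VV[3],msg_vec) then VV[3][3]++ -> VV[3]=[0, 0, 1, 1]
Event 2: LOCAL 1: VV[1][1]++ -> VV[1]=[0, 1, 0, 0]
Event 3: SEND 0->3: VV[0][0]++ -> VV[0]=[1, 0, 0, 0], msg_vec=[1, 0, 0, 0]; VV[3]=max(VV[3],msg_vec) then VV[3][3]++ -> VV[3]=[1, 0, 1, 2]
Event 4: LOCAL 3: VV[3][3]++ -> VV[3]=[1, 0, 1, 3]
Event 5: LOCAL 3: VV[3][3]++ -> VV[3]=[1, 0, 1, 4]
Event 6: LOCAL 2: VV[2][2]++ -> VV[2]=[0, 0, 2, 0]
Event 7: SEND 0->2: VV[0][0]++ -> VV[0]=[2, 0, 0, 0], msg_vec=[2, 0, 0, 0]; VV[2]=max(VV[2],msg_vec) then VV[2][2]++ -> VV[2]=[2, 0, 3, 0]
Event 8: SEND 3->0: VV[3][3]++ -> VV[3]=[1, 0, 1, 5], msg_vec=[1, 0, 1, 5]; VV[0]=max(VV[0],msg_vec) then VV[0][0]++ -> VV[0]=[3, 0, 1, 5]
Event 2 stamp: [0, 1, 0, 0]
Event 3 stamp: [1, 0, 0, 0]
[0, 1, 0, 0] <= [1, 0, 0, 0]? False
[1, 0, 0, 0] <= [0, 1, 0, 0]? False
Relation: concurrent

Answer: concurrent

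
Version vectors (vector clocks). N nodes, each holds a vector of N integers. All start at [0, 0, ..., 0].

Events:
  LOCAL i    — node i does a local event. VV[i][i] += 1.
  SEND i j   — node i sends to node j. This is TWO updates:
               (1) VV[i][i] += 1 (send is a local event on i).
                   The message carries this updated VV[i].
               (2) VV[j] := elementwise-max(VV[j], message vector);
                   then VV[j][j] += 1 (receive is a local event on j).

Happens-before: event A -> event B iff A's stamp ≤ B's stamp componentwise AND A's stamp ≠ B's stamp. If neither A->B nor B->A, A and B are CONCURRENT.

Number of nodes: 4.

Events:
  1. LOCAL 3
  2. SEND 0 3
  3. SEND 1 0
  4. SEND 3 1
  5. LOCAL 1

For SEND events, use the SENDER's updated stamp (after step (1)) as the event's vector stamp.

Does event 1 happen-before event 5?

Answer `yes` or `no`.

Initial: VV[0]=[0, 0, 0, 0]
Initial: VV[1]=[0, 0, 0, 0]
Initial: VV[2]=[0, 0, 0, 0]
Initial: VV[3]=[0, 0, 0, 0]
Event 1: LOCAL 3: VV[3][3]++ -> VV[3]=[0, 0, 0, 1]
Event 2: SEND 0->3: VV[0][0]++ -> VV[0]=[1, 0, 0, 0], msg_vec=[1, 0, 0, 0]; VV[3]=max(VV[3],msg_vec) then VV[3][3]++ -> VV[3]=[1, 0, 0, 2]
Event 3: SEND 1->0: VV[1][1]++ -> VV[1]=[0, 1, 0, 0], msg_vec=[0, 1, 0, 0]; VV[0]=max(VV[0],msg_vec) then VV[0][0]++ -> VV[0]=[2, 1, 0, 0]
Event 4: SEND 3->1: VV[3][3]++ -> VV[3]=[1, 0, 0, 3], msg_vec=[1, 0, 0, 3]; VV[1]=max(VV[1],msg_vec) then VV[1][1]++ -> VV[1]=[1, 2, 0, 3]
Event 5: LOCAL 1: VV[1][1]++ -> VV[1]=[1, 3, 0, 3]
Event 1 stamp: [0, 0, 0, 1]
Event 5 stamp: [1, 3, 0, 3]
[0, 0, 0, 1] <= [1, 3, 0, 3]? True. Equal? False. Happens-before: True

Answer: yes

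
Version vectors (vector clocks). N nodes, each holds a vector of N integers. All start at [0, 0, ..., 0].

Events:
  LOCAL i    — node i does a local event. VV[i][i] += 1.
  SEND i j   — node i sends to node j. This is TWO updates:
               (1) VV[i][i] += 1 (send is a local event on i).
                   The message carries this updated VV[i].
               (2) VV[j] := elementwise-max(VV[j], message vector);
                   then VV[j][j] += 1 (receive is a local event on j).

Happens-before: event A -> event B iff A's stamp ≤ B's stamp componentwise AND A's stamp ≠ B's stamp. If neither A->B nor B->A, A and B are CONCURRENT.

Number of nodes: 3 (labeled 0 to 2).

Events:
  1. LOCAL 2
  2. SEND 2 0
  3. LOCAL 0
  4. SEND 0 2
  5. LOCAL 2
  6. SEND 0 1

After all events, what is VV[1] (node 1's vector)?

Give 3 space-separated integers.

Initial: VV[0]=[0, 0, 0]
Initial: VV[1]=[0, 0, 0]
Initial: VV[2]=[0, 0, 0]
Event 1: LOCAL 2: VV[2][2]++ -> VV[2]=[0, 0, 1]
Event 2: SEND 2->0: VV[2][2]++ -> VV[2]=[0, 0, 2], msg_vec=[0, 0, 2]; VV[0]=max(VV[0],msg_vec) then VV[0][0]++ -> VV[0]=[1, 0, 2]
Event 3: LOCAL 0: VV[0][0]++ -> VV[0]=[2, 0, 2]
Event 4: SEND 0->2: VV[0][0]++ -> VV[0]=[3, 0, 2], msg_vec=[3, 0, 2]; VV[2]=max(VV[2],msg_vec) then VV[2][2]++ -> VV[2]=[3, 0, 3]
Event 5: LOCAL 2: VV[2][2]++ -> VV[2]=[3, 0, 4]
Event 6: SEND 0->1: VV[0][0]++ -> VV[0]=[4, 0, 2], msg_vec=[4, 0, 2]; VV[1]=max(VV[1],msg_vec) then VV[1][1]++ -> VV[1]=[4, 1, 2]
Final vectors: VV[0]=[4, 0, 2]; VV[1]=[4, 1, 2]; VV[2]=[3, 0, 4]

Answer: 4 1 2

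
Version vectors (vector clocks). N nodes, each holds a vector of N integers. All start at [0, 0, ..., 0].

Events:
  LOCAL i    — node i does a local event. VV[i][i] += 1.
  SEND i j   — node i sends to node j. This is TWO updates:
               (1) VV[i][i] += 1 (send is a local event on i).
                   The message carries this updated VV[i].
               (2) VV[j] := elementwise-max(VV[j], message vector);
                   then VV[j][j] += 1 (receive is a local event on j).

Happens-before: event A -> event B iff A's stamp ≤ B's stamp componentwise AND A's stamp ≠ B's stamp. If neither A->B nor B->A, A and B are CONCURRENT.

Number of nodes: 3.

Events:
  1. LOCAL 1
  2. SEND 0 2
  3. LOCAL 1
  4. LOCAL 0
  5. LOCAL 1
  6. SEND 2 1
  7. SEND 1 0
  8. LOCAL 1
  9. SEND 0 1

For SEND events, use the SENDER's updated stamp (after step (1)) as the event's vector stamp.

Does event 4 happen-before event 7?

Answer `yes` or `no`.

Answer: no

Derivation:
Initial: VV[0]=[0, 0, 0]
Initial: VV[1]=[0, 0, 0]
Initial: VV[2]=[0, 0, 0]
Event 1: LOCAL 1: VV[1][1]++ -> VV[1]=[0, 1, 0]
Event 2: SEND 0->2: VV[0][0]++ -> VV[0]=[1, 0, 0], msg_vec=[1, 0, 0]; VV[2]=max(VV[2],msg_vec) then VV[2][2]++ -> VV[2]=[1, 0, 1]
Event 3: LOCAL 1: VV[1][1]++ -> VV[1]=[0, 2, 0]
Event 4: LOCAL 0: VV[0][0]++ -> VV[0]=[2, 0, 0]
Event 5: LOCAL 1: VV[1][1]++ -> VV[1]=[0, 3, 0]
Event 6: SEND 2->1: VV[2][2]++ -> VV[2]=[1, 0, 2], msg_vec=[1, 0, 2]; VV[1]=max(VV[1],msg_vec) then VV[1][1]++ -> VV[1]=[1, 4, 2]
Event 7: SEND 1->0: VV[1][1]++ -> VV[1]=[1, 5, 2], msg_vec=[1, 5, 2]; VV[0]=max(VV[0],msg_vec) then VV[0][0]++ -> VV[0]=[3, 5, 2]
Event 8: LOCAL 1: VV[1][1]++ -> VV[1]=[1, 6, 2]
Event 9: SEND 0->1: VV[0][0]++ -> VV[0]=[4, 5, 2], msg_vec=[4, 5, 2]; VV[1]=max(VV[1],msg_vec) then VV[1][1]++ -> VV[1]=[4, 7, 2]
Event 4 stamp: [2, 0, 0]
Event 7 stamp: [1, 5, 2]
[2, 0, 0] <= [1, 5, 2]? False. Equal? False. Happens-before: False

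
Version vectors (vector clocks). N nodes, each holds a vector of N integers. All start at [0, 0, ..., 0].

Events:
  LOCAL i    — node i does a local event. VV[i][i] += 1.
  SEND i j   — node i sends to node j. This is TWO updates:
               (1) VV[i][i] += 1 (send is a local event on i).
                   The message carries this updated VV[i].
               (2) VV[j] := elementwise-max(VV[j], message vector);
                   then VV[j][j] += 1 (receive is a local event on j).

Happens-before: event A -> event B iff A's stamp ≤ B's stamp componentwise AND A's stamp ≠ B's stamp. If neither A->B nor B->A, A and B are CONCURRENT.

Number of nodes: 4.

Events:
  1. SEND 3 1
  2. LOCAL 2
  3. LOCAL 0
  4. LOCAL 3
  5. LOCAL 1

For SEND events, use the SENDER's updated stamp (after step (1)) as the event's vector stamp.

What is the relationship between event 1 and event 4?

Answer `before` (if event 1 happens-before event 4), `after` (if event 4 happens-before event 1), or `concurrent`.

Initial: VV[0]=[0, 0, 0, 0]
Initial: VV[1]=[0, 0, 0, 0]
Initial: VV[2]=[0, 0, 0, 0]
Initial: VV[3]=[0, 0, 0, 0]
Event 1: SEND 3->1: VV[3][3]++ -> VV[3]=[0, 0, 0, 1], msg_vec=[0, 0, 0, 1]; VV[1]=max(VV[1],msg_vec) then VV[1][1]++ -> VV[1]=[0, 1, 0, 1]
Event 2: LOCAL 2: VV[2][2]++ -> VV[2]=[0, 0, 1, 0]
Event 3: LOCAL 0: VV[0][0]++ -> VV[0]=[1, 0, 0, 0]
Event 4: LOCAL 3: VV[3][3]++ -> VV[3]=[0, 0, 0, 2]
Event 5: LOCAL 1: VV[1][1]++ -> VV[1]=[0, 2, 0, 1]
Event 1 stamp: [0, 0, 0, 1]
Event 4 stamp: [0, 0, 0, 2]
[0, 0, 0, 1] <= [0, 0, 0, 2]? True
[0, 0, 0, 2] <= [0, 0, 0, 1]? False
Relation: before

Answer: before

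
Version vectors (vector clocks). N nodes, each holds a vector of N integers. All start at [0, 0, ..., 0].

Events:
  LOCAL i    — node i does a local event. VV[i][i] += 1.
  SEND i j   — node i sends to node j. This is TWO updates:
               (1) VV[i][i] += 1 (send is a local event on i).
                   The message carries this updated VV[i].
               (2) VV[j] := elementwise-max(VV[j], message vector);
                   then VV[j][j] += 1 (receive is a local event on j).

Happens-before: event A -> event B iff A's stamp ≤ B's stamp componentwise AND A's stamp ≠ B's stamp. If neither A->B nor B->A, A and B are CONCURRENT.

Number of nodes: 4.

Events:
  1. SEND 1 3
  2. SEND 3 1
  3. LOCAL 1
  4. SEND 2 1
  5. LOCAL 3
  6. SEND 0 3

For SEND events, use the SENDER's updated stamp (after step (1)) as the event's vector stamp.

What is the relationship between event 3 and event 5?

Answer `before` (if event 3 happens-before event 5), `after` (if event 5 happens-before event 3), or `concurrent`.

Initial: VV[0]=[0, 0, 0, 0]
Initial: VV[1]=[0, 0, 0, 0]
Initial: VV[2]=[0, 0, 0, 0]
Initial: VV[3]=[0, 0, 0, 0]
Event 1: SEND 1->3: VV[1][1]++ -> VV[1]=[0, 1, 0, 0], msg_vec=[0, 1, 0, 0]; VV[3]=max(VV[3],msg_vec) then VV[3][3]++ -> VV[3]=[0, 1, 0, 1]
Event 2: SEND 3->1: VV[3][3]++ -> VV[3]=[0, 1, 0, 2], msg_vec=[0, 1, 0, 2]; VV[1]=max(VV[1],msg_vec) then VV[1][1]++ -> VV[1]=[0, 2, 0, 2]
Event 3: LOCAL 1: VV[1][1]++ -> VV[1]=[0, 3, 0, 2]
Event 4: SEND 2->1: VV[2][2]++ -> VV[2]=[0, 0, 1, 0], msg_vec=[0, 0, 1, 0]; VV[1]=max(VV[1],msg_vec) then VV[1][1]++ -> VV[1]=[0, 4, 1, 2]
Event 5: LOCAL 3: VV[3][3]++ -> VV[3]=[0, 1, 0, 3]
Event 6: SEND 0->3: VV[0][0]++ -> VV[0]=[1, 0, 0, 0], msg_vec=[1, 0, 0, 0]; VV[3]=max(VV[3],msg_vec) then VV[3][3]++ -> VV[3]=[1, 1, 0, 4]
Event 3 stamp: [0, 3, 0, 2]
Event 5 stamp: [0, 1, 0, 3]
[0, 3, 0, 2] <= [0, 1, 0, 3]? False
[0, 1, 0, 3] <= [0, 3, 0, 2]? False
Relation: concurrent

Answer: concurrent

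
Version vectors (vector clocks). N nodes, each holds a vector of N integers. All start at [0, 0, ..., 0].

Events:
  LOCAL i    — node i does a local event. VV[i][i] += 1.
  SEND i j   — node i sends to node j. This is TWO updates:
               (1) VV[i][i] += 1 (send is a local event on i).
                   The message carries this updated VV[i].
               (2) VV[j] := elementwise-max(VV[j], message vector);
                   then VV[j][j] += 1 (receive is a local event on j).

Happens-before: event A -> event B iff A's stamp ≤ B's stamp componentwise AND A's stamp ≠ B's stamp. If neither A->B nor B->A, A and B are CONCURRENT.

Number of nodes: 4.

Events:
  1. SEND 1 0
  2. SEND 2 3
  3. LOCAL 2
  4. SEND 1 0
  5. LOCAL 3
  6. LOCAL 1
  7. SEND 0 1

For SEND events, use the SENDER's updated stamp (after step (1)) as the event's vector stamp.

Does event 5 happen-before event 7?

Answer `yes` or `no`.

Answer: no

Derivation:
Initial: VV[0]=[0, 0, 0, 0]
Initial: VV[1]=[0, 0, 0, 0]
Initial: VV[2]=[0, 0, 0, 0]
Initial: VV[3]=[0, 0, 0, 0]
Event 1: SEND 1->0: VV[1][1]++ -> VV[1]=[0, 1, 0, 0], msg_vec=[0, 1, 0, 0]; VV[0]=max(VV[0],msg_vec) then VV[0][0]++ -> VV[0]=[1, 1, 0, 0]
Event 2: SEND 2->3: VV[2][2]++ -> VV[2]=[0, 0, 1, 0], msg_vec=[0, 0, 1, 0]; VV[3]=max(VV[3],msg_vec) then VV[3][3]++ -> VV[3]=[0, 0, 1, 1]
Event 3: LOCAL 2: VV[2][2]++ -> VV[2]=[0, 0, 2, 0]
Event 4: SEND 1->0: VV[1][1]++ -> VV[1]=[0, 2, 0, 0], msg_vec=[0, 2, 0, 0]; VV[0]=max(VV[0],msg_vec) then VV[0][0]++ -> VV[0]=[2, 2, 0, 0]
Event 5: LOCAL 3: VV[3][3]++ -> VV[3]=[0, 0, 1, 2]
Event 6: LOCAL 1: VV[1][1]++ -> VV[1]=[0, 3, 0, 0]
Event 7: SEND 0->1: VV[0][0]++ -> VV[0]=[3, 2, 0, 0], msg_vec=[3, 2, 0, 0]; VV[1]=max(VV[1],msg_vec) then VV[1][1]++ -> VV[1]=[3, 4, 0, 0]
Event 5 stamp: [0, 0, 1, 2]
Event 7 stamp: [3, 2, 0, 0]
[0, 0, 1, 2] <= [3, 2, 0, 0]? False. Equal? False. Happens-before: False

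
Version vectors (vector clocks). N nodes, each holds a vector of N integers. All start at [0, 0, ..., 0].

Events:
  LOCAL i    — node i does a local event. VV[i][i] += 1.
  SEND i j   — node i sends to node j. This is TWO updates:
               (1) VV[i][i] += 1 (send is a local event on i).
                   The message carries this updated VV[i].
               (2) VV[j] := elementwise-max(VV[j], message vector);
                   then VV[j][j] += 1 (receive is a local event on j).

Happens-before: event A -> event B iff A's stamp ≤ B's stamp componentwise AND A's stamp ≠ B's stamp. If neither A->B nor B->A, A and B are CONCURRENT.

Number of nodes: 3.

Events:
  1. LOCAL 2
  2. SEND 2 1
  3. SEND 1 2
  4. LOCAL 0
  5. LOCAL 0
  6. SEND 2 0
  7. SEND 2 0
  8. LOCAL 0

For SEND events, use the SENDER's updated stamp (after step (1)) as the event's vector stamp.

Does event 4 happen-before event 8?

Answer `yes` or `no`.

Initial: VV[0]=[0, 0, 0]
Initial: VV[1]=[0, 0, 0]
Initial: VV[2]=[0, 0, 0]
Event 1: LOCAL 2: VV[2][2]++ -> VV[2]=[0, 0, 1]
Event 2: SEND 2->1: VV[2][2]++ -> VV[2]=[0, 0, 2], msg_vec=[0, 0, 2]; VV[1]=max(VV[1],msg_vec) then VV[1][1]++ -> VV[1]=[0, 1, 2]
Event 3: SEND 1->2: VV[1][1]++ -> VV[1]=[0, 2, 2], msg_vec=[0, 2, 2]; VV[2]=max(VV[2],msg_vec) then VV[2][2]++ -> VV[2]=[0, 2, 3]
Event 4: LOCAL 0: VV[0][0]++ -> VV[0]=[1, 0, 0]
Event 5: LOCAL 0: VV[0][0]++ -> VV[0]=[2, 0, 0]
Event 6: SEND 2->0: VV[2][2]++ -> VV[2]=[0, 2, 4], msg_vec=[0, 2, 4]; VV[0]=max(VV[0],msg_vec) then VV[0][0]++ -> VV[0]=[3, 2, 4]
Event 7: SEND 2->0: VV[2][2]++ -> VV[2]=[0, 2, 5], msg_vec=[0, 2, 5]; VV[0]=max(VV[0],msg_vec) then VV[0][0]++ -> VV[0]=[4, 2, 5]
Event 8: LOCAL 0: VV[0][0]++ -> VV[0]=[5, 2, 5]
Event 4 stamp: [1, 0, 0]
Event 8 stamp: [5, 2, 5]
[1, 0, 0] <= [5, 2, 5]? True. Equal? False. Happens-before: True

Answer: yes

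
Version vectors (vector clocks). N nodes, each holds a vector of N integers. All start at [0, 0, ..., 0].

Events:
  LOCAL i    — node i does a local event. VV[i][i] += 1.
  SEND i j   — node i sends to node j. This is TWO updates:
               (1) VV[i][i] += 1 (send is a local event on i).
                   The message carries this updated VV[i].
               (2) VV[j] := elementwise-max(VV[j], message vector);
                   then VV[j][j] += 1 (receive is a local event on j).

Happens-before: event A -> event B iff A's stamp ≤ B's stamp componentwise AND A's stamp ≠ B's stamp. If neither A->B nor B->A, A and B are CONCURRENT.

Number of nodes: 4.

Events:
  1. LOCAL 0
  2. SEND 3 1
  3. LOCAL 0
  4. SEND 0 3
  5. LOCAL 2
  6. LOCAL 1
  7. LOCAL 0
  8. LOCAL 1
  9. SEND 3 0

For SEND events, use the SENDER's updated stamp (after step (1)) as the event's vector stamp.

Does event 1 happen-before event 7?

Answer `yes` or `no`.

Answer: yes

Derivation:
Initial: VV[0]=[0, 0, 0, 0]
Initial: VV[1]=[0, 0, 0, 0]
Initial: VV[2]=[0, 0, 0, 0]
Initial: VV[3]=[0, 0, 0, 0]
Event 1: LOCAL 0: VV[0][0]++ -> VV[0]=[1, 0, 0, 0]
Event 2: SEND 3->1: VV[3][3]++ -> VV[3]=[0, 0, 0, 1], msg_vec=[0, 0, 0, 1]; VV[1]=max(VV[1],msg_vec) then VV[1][1]++ -> VV[1]=[0, 1, 0, 1]
Event 3: LOCAL 0: VV[0][0]++ -> VV[0]=[2, 0, 0, 0]
Event 4: SEND 0->3: VV[0][0]++ -> VV[0]=[3, 0, 0, 0], msg_vec=[3, 0, 0, 0]; VV[3]=max(VV[3],msg_vec) then VV[3][3]++ -> VV[3]=[3, 0, 0, 2]
Event 5: LOCAL 2: VV[2][2]++ -> VV[2]=[0, 0, 1, 0]
Event 6: LOCAL 1: VV[1][1]++ -> VV[1]=[0, 2, 0, 1]
Event 7: LOCAL 0: VV[0][0]++ -> VV[0]=[4, 0, 0, 0]
Event 8: LOCAL 1: VV[1][1]++ -> VV[1]=[0, 3, 0, 1]
Event 9: SEND 3->0: VV[3][3]++ -> VV[3]=[3, 0, 0, 3], msg_vec=[3, 0, 0, 3]; VV[0]=max(VV[0],msg_vec) then VV[0][0]++ -> VV[0]=[5, 0, 0, 3]
Event 1 stamp: [1, 0, 0, 0]
Event 7 stamp: [4, 0, 0, 0]
[1, 0, 0, 0] <= [4, 0, 0, 0]? True. Equal? False. Happens-before: True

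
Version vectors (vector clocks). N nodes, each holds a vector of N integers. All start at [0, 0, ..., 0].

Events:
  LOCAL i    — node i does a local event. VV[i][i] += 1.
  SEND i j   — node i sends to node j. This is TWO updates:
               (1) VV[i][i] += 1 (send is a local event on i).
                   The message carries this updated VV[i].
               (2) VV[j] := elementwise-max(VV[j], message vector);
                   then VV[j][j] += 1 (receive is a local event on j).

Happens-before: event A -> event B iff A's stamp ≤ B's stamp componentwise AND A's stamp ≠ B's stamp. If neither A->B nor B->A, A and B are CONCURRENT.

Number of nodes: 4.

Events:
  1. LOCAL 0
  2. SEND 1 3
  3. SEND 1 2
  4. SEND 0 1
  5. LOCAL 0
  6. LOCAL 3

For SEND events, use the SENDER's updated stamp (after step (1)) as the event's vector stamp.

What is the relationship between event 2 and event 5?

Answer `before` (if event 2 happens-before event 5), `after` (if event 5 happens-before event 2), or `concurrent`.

Answer: concurrent

Derivation:
Initial: VV[0]=[0, 0, 0, 0]
Initial: VV[1]=[0, 0, 0, 0]
Initial: VV[2]=[0, 0, 0, 0]
Initial: VV[3]=[0, 0, 0, 0]
Event 1: LOCAL 0: VV[0][0]++ -> VV[0]=[1, 0, 0, 0]
Event 2: SEND 1->3: VV[1][1]++ -> VV[1]=[0, 1, 0, 0], msg_vec=[0, 1, 0, 0]; VV[3]=max(VV[3],msg_vec) then VV[3][3]++ -> VV[3]=[0, 1, 0, 1]
Event 3: SEND 1->2: VV[1][1]++ -> VV[1]=[0, 2, 0, 0], msg_vec=[0, 2, 0, 0]; VV[2]=max(VV[2],msg_vec) then VV[2][2]++ -> VV[2]=[0, 2, 1, 0]
Event 4: SEND 0->1: VV[0][0]++ -> VV[0]=[2, 0, 0, 0], msg_vec=[2, 0, 0, 0]; VV[1]=max(VV[1],msg_vec) then VV[1][1]++ -> VV[1]=[2, 3, 0, 0]
Event 5: LOCAL 0: VV[0][0]++ -> VV[0]=[3, 0, 0, 0]
Event 6: LOCAL 3: VV[3][3]++ -> VV[3]=[0, 1, 0, 2]
Event 2 stamp: [0, 1, 0, 0]
Event 5 stamp: [3, 0, 0, 0]
[0, 1, 0, 0] <= [3, 0, 0, 0]? False
[3, 0, 0, 0] <= [0, 1, 0, 0]? False
Relation: concurrent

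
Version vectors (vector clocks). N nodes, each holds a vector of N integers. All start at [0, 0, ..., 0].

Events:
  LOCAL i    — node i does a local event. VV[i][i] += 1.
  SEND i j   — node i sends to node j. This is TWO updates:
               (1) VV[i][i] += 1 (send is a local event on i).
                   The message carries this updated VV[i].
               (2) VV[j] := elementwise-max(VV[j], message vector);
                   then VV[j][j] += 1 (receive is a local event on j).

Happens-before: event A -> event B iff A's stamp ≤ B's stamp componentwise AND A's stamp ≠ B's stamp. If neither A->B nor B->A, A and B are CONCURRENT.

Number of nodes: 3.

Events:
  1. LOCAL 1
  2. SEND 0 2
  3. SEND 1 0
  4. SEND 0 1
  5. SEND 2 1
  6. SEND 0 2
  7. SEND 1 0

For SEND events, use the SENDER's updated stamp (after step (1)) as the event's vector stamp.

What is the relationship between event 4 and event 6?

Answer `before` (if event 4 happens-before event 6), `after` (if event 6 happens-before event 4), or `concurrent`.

Answer: before

Derivation:
Initial: VV[0]=[0, 0, 0]
Initial: VV[1]=[0, 0, 0]
Initial: VV[2]=[0, 0, 0]
Event 1: LOCAL 1: VV[1][1]++ -> VV[1]=[0, 1, 0]
Event 2: SEND 0->2: VV[0][0]++ -> VV[0]=[1, 0, 0], msg_vec=[1, 0, 0]; VV[2]=max(VV[2],msg_vec) then VV[2][2]++ -> VV[2]=[1, 0, 1]
Event 3: SEND 1->0: VV[1][1]++ -> VV[1]=[0, 2, 0], msg_vec=[0, 2, 0]; VV[0]=max(VV[0],msg_vec) then VV[0][0]++ -> VV[0]=[2, 2, 0]
Event 4: SEND 0->1: VV[0][0]++ -> VV[0]=[3, 2, 0], msg_vec=[3, 2, 0]; VV[1]=max(VV[1],msg_vec) then VV[1][1]++ -> VV[1]=[3, 3, 0]
Event 5: SEND 2->1: VV[2][2]++ -> VV[2]=[1, 0, 2], msg_vec=[1, 0, 2]; VV[1]=max(VV[1],msg_vec) then VV[1][1]++ -> VV[1]=[3, 4, 2]
Event 6: SEND 0->2: VV[0][0]++ -> VV[0]=[4, 2, 0], msg_vec=[4, 2, 0]; VV[2]=max(VV[2],msg_vec) then VV[2][2]++ -> VV[2]=[4, 2, 3]
Event 7: SEND 1->0: VV[1][1]++ -> VV[1]=[3, 5, 2], msg_vec=[3, 5, 2]; VV[0]=max(VV[0],msg_vec) then VV[0][0]++ -> VV[0]=[5, 5, 2]
Event 4 stamp: [3, 2, 0]
Event 6 stamp: [4, 2, 0]
[3, 2, 0] <= [4, 2, 0]? True
[4, 2, 0] <= [3, 2, 0]? False
Relation: before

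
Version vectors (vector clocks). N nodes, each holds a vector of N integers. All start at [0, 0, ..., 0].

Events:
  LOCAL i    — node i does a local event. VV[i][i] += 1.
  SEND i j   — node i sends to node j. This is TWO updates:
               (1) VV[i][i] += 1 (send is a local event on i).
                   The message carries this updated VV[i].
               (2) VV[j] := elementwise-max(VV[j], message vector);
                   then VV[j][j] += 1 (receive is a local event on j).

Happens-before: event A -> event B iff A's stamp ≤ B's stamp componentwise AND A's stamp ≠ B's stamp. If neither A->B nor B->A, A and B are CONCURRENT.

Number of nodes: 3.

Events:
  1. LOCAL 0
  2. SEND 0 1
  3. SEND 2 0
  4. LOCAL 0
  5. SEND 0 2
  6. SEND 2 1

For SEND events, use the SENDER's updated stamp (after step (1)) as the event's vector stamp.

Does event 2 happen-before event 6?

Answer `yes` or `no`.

Initial: VV[0]=[0, 0, 0]
Initial: VV[1]=[0, 0, 0]
Initial: VV[2]=[0, 0, 0]
Event 1: LOCAL 0: VV[0][0]++ -> VV[0]=[1, 0, 0]
Event 2: SEND 0->1: VV[0][0]++ -> VV[0]=[2, 0, 0], msg_vec=[2, 0, 0]; VV[1]=max(VV[1],msg_vec) then VV[1][1]++ -> VV[1]=[2, 1, 0]
Event 3: SEND 2->0: VV[2][2]++ -> VV[2]=[0, 0, 1], msg_vec=[0, 0, 1]; VV[0]=max(VV[0],msg_vec) then VV[0][0]++ -> VV[0]=[3, 0, 1]
Event 4: LOCAL 0: VV[0][0]++ -> VV[0]=[4, 0, 1]
Event 5: SEND 0->2: VV[0][0]++ -> VV[0]=[5, 0, 1], msg_vec=[5, 0, 1]; VV[2]=max(VV[2],msg_vec) then VV[2][2]++ -> VV[2]=[5, 0, 2]
Event 6: SEND 2->1: VV[2][2]++ -> VV[2]=[5, 0, 3], msg_vec=[5, 0, 3]; VV[1]=max(VV[1],msg_vec) then VV[1][1]++ -> VV[1]=[5, 2, 3]
Event 2 stamp: [2, 0, 0]
Event 6 stamp: [5, 0, 3]
[2, 0, 0] <= [5, 0, 3]? True. Equal? False. Happens-before: True

Answer: yes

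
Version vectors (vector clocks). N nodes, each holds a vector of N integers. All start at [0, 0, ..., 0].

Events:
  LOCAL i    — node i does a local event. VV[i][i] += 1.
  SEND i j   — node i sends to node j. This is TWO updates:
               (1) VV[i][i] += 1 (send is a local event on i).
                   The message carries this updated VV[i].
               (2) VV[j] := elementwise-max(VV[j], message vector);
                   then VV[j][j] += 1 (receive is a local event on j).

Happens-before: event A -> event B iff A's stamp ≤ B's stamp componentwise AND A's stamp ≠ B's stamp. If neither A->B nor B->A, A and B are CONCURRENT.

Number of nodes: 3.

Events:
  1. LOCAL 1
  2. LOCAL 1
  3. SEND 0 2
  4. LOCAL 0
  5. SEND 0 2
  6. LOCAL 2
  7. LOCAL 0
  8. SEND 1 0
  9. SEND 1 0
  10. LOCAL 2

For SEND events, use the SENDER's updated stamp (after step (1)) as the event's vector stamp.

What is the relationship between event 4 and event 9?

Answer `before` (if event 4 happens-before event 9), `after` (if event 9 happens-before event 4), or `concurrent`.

Initial: VV[0]=[0, 0, 0]
Initial: VV[1]=[0, 0, 0]
Initial: VV[2]=[0, 0, 0]
Event 1: LOCAL 1: VV[1][1]++ -> VV[1]=[0, 1, 0]
Event 2: LOCAL 1: VV[1][1]++ -> VV[1]=[0, 2, 0]
Event 3: SEND 0->2: VV[0][0]++ -> VV[0]=[1, 0, 0], msg_vec=[1, 0, 0]; VV[2]=max(VV[2],msg_vec) then VV[2][2]++ -> VV[2]=[1, 0, 1]
Event 4: LOCAL 0: VV[0][0]++ -> VV[0]=[2, 0, 0]
Event 5: SEND 0->2: VV[0][0]++ -> VV[0]=[3, 0, 0], msg_vec=[3, 0, 0]; VV[2]=max(VV[2],msg_vec) then VV[2][2]++ -> VV[2]=[3, 0, 2]
Event 6: LOCAL 2: VV[2][2]++ -> VV[2]=[3, 0, 3]
Event 7: LOCAL 0: VV[0][0]++ -> VV[0]=[4, 0, 0]
Event 8: SEND 1->0: VV[1][1]++ -> VV[1]=[0, 3, 0], msg_vec=[0, 3, 0]; VV[0]=max(VV[0],msg_vec) then VV[0][0]++ -> VV[0]=[5, 3, 0]
Event 9: SEND 1->0: VV[1][1]++ -> VV[1]=[0, 4, 0], msg_vec=[0, 4, 0]; VV[0]=max(VV[0],msg_vec) then VV[0][0]++ -> VV[0]=[6, 4, 0]
Event 10: LOCAL 2: VV[2][2]++ -> VV[2]=[3, 0, 4]
Event 4 stamp: [2, 0, 0]
Event 9 stamp: [0, 4, 0]
[2, 0, 0] <= [0, 4, 0]? False
[0, 4, 0] <= [2, 0, 0]? False
Relation: concurrent

Answer: concurrent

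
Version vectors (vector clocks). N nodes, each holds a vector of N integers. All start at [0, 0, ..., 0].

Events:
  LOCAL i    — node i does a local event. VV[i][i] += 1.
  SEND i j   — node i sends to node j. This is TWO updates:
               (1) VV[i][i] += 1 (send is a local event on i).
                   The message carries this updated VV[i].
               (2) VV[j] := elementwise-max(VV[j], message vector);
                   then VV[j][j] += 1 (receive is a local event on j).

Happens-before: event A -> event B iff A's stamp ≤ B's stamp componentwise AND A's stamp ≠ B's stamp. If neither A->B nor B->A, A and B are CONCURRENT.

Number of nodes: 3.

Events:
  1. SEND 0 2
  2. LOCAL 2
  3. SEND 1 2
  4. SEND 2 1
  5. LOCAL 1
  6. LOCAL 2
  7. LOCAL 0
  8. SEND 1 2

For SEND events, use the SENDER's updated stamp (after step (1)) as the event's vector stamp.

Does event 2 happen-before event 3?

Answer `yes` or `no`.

Answer: no

Derivation:
Initial: VV[0]=[0, 0, 0]
Initial: VV[1]=[0, 0, 0]
Initial: VV[2]=[0, 0, 0]
Event 1: SEND 0->2: VV[0][0]++ -> VV[0]=[1, 0, 0], msg_vec=[1, 0, 0]; VV[2]=max(VV[2],msg_vec) then VV[2][2]++ -> VV[2]=[1, 0, 1]
Event 2: LOCAL 2: VV[2][2]++ -> VV[2]=[1, 0, 2]
Event 3: SEND 1->2: VV[1][1]++ -> VV[1]=[0, 1, 0], msg_vec=[0, 1, 0]; VV[2]=max(VV[2],msg_vec) then VV[2][2]++ -> VV[2]=[1, 1, 3]
Event 4: SEND 2->1: VV[2][2]++ -> VV[2]=[1, 1, 4], msg_vec=[1, 1, 4]; VV[1]=max(VV[1],msg_vec) then VV[1][1]++ -> VV[1]=[1, 2, 4]
Event 5: LOCAL 1: VV[1][1]++ -> VV[1]=[1, 3, 4]
Event 6: LOCAL 2: VV[2][2]++ -> VV[2]=[1, 1, 5]
Event 7: LOCAL 0: VV[0][0]++ -> VV[0]=[2, 0, 0]
Event 8: SEND 1->2: VV[1][1]++ -> VV[1]=[1, 4, 4], msg_vec=[1, 4, 4]; VV[2]=max(VV[2],msg_vec) then VV[2][2]++ -> VV[2]=[1, 4, 6]
Event 2 stamp: [1, 0, 2]
Event 3 stamp: [0, 1, 0]
[1, 0, 2] <= [0, 1, 0]? False. Equal? False. Happens-before: False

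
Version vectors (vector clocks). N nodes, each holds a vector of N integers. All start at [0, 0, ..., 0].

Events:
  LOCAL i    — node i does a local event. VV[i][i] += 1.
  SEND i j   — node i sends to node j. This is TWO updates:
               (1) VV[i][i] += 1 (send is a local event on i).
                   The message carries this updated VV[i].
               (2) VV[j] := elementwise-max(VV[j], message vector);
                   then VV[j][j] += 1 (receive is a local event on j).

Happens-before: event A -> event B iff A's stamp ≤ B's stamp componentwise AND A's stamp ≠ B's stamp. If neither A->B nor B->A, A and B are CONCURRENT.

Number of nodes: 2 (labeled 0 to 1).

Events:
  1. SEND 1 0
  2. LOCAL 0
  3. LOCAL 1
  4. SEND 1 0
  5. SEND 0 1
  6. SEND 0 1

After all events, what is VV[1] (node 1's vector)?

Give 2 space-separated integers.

Answer: 5 5

Derivation:
Initial: VV[0]=[0, 0]
Initial: VV[1]=[0, 0]
Event 1: SEND 1->0: VV[1][1]++ -> VV[1]=[0, 1], msg_vec=[0, 1]; VV[0]=max(VV[0],msg_vec) then VV[0][0]++ -> VV[0]=[1, 1]
Event 2: LOCAL 0: VV[0][0]++ -> VV[0]=[2, 1]
Event 3: LOCAL 1: VV[1][1]++ -> VV[1]=[0, 2]
Event 4: SEND 1->0: VV[1][1]++ -> VV[1]=[0, 3], msg_vec=[0, 3]; VV[0]=max(VV[0],msg_vec) then VV[0][0]++ -> VV[0]=[3, 3]
Event 5: SEND 0->1: VV[0][0]++ -> VV[0]=[4, 3], msg_vec=[4, 3]; VV[1]=max(VV[1],msg_vec) then VV[1][1]++ -> VV[1]=[4, 4]
Event 6: SEND 0->1: VV[0][0]++ -> VV[0]=[5, 3], msg_vec=[5, 3]; VV[1]=max(VV[1],msg_vec) then VV[1][1]++ -> VV[1]=[5, 5]
Final vectors: VV[0]=[5, 3]; VV[1]=[5, 5]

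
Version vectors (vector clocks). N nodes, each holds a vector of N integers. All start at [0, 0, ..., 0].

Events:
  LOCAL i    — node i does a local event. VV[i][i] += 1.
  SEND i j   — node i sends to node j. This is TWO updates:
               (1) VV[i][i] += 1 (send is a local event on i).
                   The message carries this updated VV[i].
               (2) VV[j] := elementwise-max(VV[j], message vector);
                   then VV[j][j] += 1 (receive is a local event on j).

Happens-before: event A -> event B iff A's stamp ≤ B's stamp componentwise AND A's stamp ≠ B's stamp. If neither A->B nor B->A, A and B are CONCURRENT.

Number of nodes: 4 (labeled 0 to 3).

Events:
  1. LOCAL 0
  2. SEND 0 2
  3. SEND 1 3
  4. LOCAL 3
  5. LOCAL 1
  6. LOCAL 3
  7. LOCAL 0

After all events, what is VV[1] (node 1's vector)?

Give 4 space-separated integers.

Answer: 0 2 0 0

Derivation:
Initial: VV[0]=[0, 0, 0, 0]
Initial: VV[1]=[0, 0, 0, 0]
Initial: VV[2]=[0, 0, 0, 0]
Initial: VV[3]=[0, 0, 0, 0]
Event 1: LOCAL 0: VV[0][0]++ -> VV[0]=[1, 0, 0, 0]
Event 2: SEND 0->2: VV[0][0]++ -> VV[0]=[2, 0, 0, 0], msg_vec=[2, 0, 0, 0]; VV[2]=max(VV[2],msg_vec) then VV[2][2]++ -> VV[2]=[2, 0, 1, 0]
Event 3: SEND 1->3: VV[1][1]++ -> VV[1]=[0, 1, 0, 0], msg_vec=[0, 1, 0, 0]; VV[3]=max(VV[3],msg_vec) then VV[3][3]++ -> VV[3]=[0, 1, 0, 1]
Event 4: LOCAL 3: VV[3][3]++ -> VV[3]=[0, 1, 0, 2]
Event 5: LOCAL 1: VV[1][1]++ -> VV[1]=[0, 2, 0, 0]
Event 6: LOCAL 3: VV[3][3]++ -> VV[3]=[0, 1, 0, 3]
Event 7: LOCAL 0: VV[0][0]++ -> VV[0]=[3, 0, 0, 0]
Final vectors: VV[0]=[3, 0, 0, 0]; VV[1]=[0, 2, 0, 0]; VV[2]=[2, 0, 1, 0]; VV[3]=[0, 1, 0, 3]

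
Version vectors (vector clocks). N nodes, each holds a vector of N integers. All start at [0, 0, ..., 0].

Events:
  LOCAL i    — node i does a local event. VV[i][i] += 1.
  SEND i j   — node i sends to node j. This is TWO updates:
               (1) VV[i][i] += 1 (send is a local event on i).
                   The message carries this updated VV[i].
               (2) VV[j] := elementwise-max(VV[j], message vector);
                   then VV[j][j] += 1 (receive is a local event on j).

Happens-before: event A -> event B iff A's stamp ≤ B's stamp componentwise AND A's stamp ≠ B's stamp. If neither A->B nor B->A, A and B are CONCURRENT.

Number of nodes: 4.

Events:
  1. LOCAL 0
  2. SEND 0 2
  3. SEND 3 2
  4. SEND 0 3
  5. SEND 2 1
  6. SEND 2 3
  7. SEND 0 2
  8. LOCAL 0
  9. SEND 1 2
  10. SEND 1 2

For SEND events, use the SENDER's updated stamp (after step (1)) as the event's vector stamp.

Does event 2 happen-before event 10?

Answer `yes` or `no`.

Initial: VV[0]=[0, 0, 0, 0]
Initial: VV[1]=[0, 0, 0, 0]
Initial: VV[2]=[0, 0, 0, 0]
Initial: VV[3]=[0, 0, 0, 0]
Event 1: LOCAL 0: VV[0][0]++ -> VV[0]=[1, 0, 0, 0]
Event 2: SEND 0->2: VV[0][0]++ -> VV[0]=[2, 0, 0, 0], msg_vec=[2, 0, 0, 0]; VV[2]=max(VV[2],msg_vec) then VV[2][2]++ -> VV[2]=[2, 0, 1, 0]
Event 3: SEND 3->2: VV[3][3]++ -> VV[3]=[0, 0, 0, 1], msg_vec=[0, 0, 0, 1]; VV[2]=max(VV[2],msg_vec) then VV[2][2]++ -> VV[2]=[2, 0, 2, 1]
Event 4: SEND 0->3: VV[0][0]++ -> VV[0]=[3, 0, 0, 0], msg_vec=[3, 0, 0, 0]; VV[3]=max(VV[3],msg_vec) then VV[3][3]++ -> VV[3]=[3, 0, 0, 2]
Event 5: SEND 2->1: VV[2][2]++ -> VV[2]=[2, 0, 3, 1], msg_vec=[2, 0, 3, 1]; VV[1]=max(VV[1],msg_vec) then VV[1][1]++ -> VV[1]=[2, 1, 3, 1]
Event 6: SEND 2->3: VV[2][2]++ -> VV[2]=[2, 0, 4, 1], msg_vec=[2, 0, 4, 1]; VV[3]=max(VV[3],msg_vec) then VV[3][3]++ -> VV[3]=[3, 0, 4, 3]
Event 7: SEND 0->2: VV[0][0]++ -> VV[0]=[4, 0, 0, 0], msg_vec=[4, 0, 0, 0]; VV[2]=max(VV[2],msg_vec) then VV[2][2]++ -> VV[2]=[4, 0, 5, 1]
Event 8: LOCAL 0: VV[0][0]++ -> VV[0]=[5, 0, 0, 0]
Event 9: SEND 1->2: VV[1][1]++ -> VV[1]=[2, 2, 3, 1], msg_vec=[2, 2, 3, 1]; VV[2]=max(VV[2],msg_vec) then VV[2][2]++ -> VV[2]=[4, 2, 6, 1]
Event 10: SEND 1->2: VV[1][1]++ -> VV[1]=[2, 3, 3, 1], msg_vec=[2, 3, 3, 1]; VV[2]=max(VV[2],msg_vec) then VV[2][2]++ -> VV[2]=[4, 3, 7, 1]
Event 2 stamp: [2, 0, 0, 0]
Event 10 stamp: [2, 3, 3, 1]
[2, 0, 0, 0] <= [2, 3, 3, 1]? True. Equal? False. Happens-before: True

Answer: yes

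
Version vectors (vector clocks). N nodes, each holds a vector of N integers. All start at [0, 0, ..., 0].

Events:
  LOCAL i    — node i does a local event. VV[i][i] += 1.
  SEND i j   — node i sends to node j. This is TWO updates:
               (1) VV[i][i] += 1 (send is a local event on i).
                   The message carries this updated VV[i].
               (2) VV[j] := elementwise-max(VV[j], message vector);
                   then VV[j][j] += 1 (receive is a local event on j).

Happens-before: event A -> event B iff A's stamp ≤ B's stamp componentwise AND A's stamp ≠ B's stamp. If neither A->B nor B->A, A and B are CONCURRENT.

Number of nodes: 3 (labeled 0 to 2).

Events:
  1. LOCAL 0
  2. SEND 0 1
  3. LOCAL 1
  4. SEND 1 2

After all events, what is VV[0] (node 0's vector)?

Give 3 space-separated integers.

Initial: VV[0]=[0, 0, 0]
Initial: VV[1]=[0, 0, 0]
Initial: VV[2]=[0, 0, 0]
Event 1: LOCAL 0: VV[0][0]++ -> VV[0]=[1, 0, 0]
Event 2: SEND 0->1: VV[0][0]++ -> VV[0]=[2, 0, 0], msg_vec=[2, 0, 0]; VV[1]=max(VV[1],msg_vec) then VV[1][1]++ -> VV[1]=[2, 1, 0]
Event 3: LOCAL 1: VV[1][1]++ -> VV[1]=[2, 2, 0]
Event 4: SEND 1->2: VV[1][1]++ -> VV[1]=[2, 3, 0], msg_vec=[2, 3, 0]; VV[2]=max(VV[2],msg_vec) then VV[2][2]++ -> VV[2]=[2, 3, 1]
Final vectors: VV[0]=[2, 0, 0]; VV[1]=[2, 3, 0]; VV[2]=[2, 3, 1]

Answer: 2 0 0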